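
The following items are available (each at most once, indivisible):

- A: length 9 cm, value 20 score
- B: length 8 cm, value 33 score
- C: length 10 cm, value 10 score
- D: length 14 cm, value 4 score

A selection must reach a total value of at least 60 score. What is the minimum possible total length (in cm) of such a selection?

Subsets with value ≥ 60, sorted by total length:
- A+B+C: length 27, value 63
- A+B+C+D: length 41, value 67
Minimum length: 27 cm.

27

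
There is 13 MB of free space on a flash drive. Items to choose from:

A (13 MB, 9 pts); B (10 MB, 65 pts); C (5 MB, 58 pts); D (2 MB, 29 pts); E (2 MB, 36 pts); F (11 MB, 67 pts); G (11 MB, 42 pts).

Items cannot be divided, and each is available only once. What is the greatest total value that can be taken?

Check high-value combinations within 13 MB:
- C+D+E: size 5+2+2=9, value 58+29+36=123
- E+F: size 2+11=13, value 36+67=103
- B+E: size 10+2=12, value 65+36=101
- D+F: size 2+11=13, value 29+67=96
- C+E: size 5+2=7, value 58+36=94
Best: 123 pts.

123 pts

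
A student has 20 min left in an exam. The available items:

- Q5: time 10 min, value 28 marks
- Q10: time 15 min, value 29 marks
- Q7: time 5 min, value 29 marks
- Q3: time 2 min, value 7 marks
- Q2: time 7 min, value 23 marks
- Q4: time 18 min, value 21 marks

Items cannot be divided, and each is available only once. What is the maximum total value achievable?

64 marks

Check high-value combinations within 20 min:
- Q5+Q7+Q3: time 10+5+2=17, value 28+29+7=64
- Q7+Q3+Q2: time 5+2+7=14, value 29+7+23=59
- Q5+Q3+Q2: time 10+2+7=19, value 28+7+23=58
- Q10+Q7: time 15+5=20, value 29+29=58
Best: 64 marks.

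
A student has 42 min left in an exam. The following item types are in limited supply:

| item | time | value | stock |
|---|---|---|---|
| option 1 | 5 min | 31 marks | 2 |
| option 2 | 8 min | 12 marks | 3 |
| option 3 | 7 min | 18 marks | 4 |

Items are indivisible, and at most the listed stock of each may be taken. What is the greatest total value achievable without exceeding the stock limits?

134 marks

Best selections within time 42 and stock limits:
- 2×option 1 + 4×option 3: time 38, value 134
- 2×option 1 + 1×option 2 + 3×option 3: time 39, value 128
Best: 134 marks.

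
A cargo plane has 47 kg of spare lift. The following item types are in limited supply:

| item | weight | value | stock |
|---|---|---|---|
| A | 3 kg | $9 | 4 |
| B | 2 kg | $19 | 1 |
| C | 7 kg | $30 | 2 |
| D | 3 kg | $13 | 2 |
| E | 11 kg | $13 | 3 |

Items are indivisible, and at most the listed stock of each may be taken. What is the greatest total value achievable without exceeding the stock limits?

$154

Best selections within weight 47 and stock limits:
- 4×A + 1×B + 2×C + 2×D + 1×E: weight 45, value 154
- 3×A + 1×B + 2×C + 2×D + 1×E: weight 42, value 145
- 4×A + 1×B + 2×C + 2×D: weight 34, value 141
- 4×A + 1×B + 2×C + 1×D + 1×E: weight 42, value 141
Best: $154.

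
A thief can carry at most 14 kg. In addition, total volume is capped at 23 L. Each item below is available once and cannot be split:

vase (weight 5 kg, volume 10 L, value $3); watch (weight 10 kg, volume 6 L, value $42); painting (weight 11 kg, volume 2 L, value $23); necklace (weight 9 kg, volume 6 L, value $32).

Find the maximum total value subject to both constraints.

$42

Feasible sets respecting both limits:
- watch: weight 10, volume 6, value 42
- vase+necklace: weight 14, volume 16, value 35
- necklace: weight 9, volume 6, value 32
Best: $42.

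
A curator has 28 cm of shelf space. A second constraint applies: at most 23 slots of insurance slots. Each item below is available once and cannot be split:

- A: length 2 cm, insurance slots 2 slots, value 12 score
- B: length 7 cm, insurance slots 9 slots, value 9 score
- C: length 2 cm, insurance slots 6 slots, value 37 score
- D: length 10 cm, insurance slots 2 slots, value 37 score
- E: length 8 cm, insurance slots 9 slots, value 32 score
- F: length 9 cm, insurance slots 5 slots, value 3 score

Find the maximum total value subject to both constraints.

Feasible sets respecting both limits:
- A+C+D+E: length 22, insurance slots 19, value 118
- C+D+E: length 20, insurance slots 17, value 106
- A+B+C+D: length 21, insurance slots 19, value 95
- A+B+D+E: length 27, insurance slots 22, value 90
Best: 118 score.

118 score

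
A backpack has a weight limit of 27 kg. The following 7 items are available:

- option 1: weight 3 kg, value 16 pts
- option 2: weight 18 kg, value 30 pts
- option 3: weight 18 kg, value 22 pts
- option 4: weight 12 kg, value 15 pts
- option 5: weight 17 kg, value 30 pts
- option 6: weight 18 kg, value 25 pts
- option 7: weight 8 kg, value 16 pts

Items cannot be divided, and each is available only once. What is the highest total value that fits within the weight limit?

47 pts

This is a 0/1 knapsack; check combinations near the capacity.
- option 1+option 4+option 7: weight 3+12+8=23, value 16+15+16=47
- option 1+option 5: weight 3+17=20, value 16+30=46
- option 1+option 2: weight 3+18=21, value 16+30=46
Best: 47 pts.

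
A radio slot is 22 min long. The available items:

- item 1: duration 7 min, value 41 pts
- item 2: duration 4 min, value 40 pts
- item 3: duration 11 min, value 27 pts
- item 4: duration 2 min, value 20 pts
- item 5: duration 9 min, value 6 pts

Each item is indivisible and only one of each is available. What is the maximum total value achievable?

108 pts

Check high-value combinations within 22 min:
- item 1+item 2+item 3: duration 7+4+11=22, value 41+40+27=108
- item 1+item 2+item 4+item 5: duration 7+4+2+9=22, value 41+40+20+6=107
- item 1+item 2+item 4: duration 7+4+2=13, value 41+40+20=101
- item 1+item 3+item 4: duration 7+11+2=20, value 41+27+20=88
- item 2+item 3+item 4: duration 4+11+2=17, value 40+27+20=87
Best: 108 pts.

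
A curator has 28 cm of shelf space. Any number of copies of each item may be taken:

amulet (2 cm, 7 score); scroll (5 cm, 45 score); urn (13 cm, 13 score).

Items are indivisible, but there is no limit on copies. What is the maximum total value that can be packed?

Best value-per-unit is scroll at 45/5; filling with it alone gives 5×45 = 225.
Optimal mix: 1×amulet + 5×scroll → length 27, value 232.

232 score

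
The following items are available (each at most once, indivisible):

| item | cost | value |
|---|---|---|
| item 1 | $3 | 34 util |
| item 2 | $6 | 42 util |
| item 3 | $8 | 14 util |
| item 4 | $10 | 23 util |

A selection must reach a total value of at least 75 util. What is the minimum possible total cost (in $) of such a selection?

9

Subsets with value ≥ 75, sorted by total cost:
- item 1+item 2: cost 9, value 76
- item 1+item 2+item 3: cost 17, value 90
- item 1+item 2+item 4: cost 19, value 99
Minimum cost: 9 $.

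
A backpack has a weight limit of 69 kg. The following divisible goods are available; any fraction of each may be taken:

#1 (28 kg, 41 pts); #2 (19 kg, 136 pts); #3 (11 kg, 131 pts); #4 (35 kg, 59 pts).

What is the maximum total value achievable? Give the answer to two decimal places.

Take in order of value per unit:
- #3 (131/11 per unit): all 11 → value 131, running total 131.00
- #2 (136/19 per unit): all 19 → value 136, running total 267.00
- #4 (59/35 per unit): all 35 → value 59, running total 326.00
- #1 (41/28 per unit): 4 of 28 → value 4×41/28 = 5.8571, running total 331.86
Total 331.86.

331.86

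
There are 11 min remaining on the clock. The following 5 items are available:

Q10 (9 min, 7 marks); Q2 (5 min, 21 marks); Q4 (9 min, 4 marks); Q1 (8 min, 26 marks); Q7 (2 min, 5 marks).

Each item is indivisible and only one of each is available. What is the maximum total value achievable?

31 marks

Check high-value combinations within 11 min:
- Q1+Q7: time 8+2=10, value 26+5=31
- Q2+Q7: time 5+2=7, value 21+5=26
- Q1: time 8, value 26
- Q2: time 5, value 21
Best: 31 marks.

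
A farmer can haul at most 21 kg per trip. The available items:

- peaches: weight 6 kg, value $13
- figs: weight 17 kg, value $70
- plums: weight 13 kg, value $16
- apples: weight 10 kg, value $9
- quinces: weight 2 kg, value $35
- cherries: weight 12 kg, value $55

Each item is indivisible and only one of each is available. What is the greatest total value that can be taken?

This is a 0/1 knapsack; check combinations near the capacity.
- figs+quinces: weight 17+2=19, value 70+35=105
- peaches+quinces+cherries: weight 6+2+12=20, value 13+35+55=103
- quinces+cherries: weight 2+12=14, value 35+55=90
- figs: weight 17, value 70
- peaches+cherries: weight 6+12=18, value 13+55=68
Best: $105.

$105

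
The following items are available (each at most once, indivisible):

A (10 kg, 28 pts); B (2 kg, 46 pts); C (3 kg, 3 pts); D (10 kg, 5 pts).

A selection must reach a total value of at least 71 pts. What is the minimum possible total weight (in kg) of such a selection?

Subsets with value ≥ 71, sorted by total weight:
- A+B: weight 12, value 74
- A+B+C: weight 15, value 77
- A+B+D: weight 22, value 79
- A+B+C+D: weight 25, value 82
Minimum weight: 12 kg.

12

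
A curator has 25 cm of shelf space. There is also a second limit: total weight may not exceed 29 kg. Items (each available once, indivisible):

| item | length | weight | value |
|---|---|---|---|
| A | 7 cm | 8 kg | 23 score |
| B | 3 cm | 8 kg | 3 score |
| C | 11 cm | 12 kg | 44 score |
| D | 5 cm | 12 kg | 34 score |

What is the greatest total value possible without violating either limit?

78 score

Feasible sets respecting both limits:
- C+D: length 16, weight 24, value 78
- A+B+C: length 21, weight 28, value 70
- A+C: length 18, weight 20, value 67
- A+B+D: length 15, weight 28, value 60
Best: 78 score.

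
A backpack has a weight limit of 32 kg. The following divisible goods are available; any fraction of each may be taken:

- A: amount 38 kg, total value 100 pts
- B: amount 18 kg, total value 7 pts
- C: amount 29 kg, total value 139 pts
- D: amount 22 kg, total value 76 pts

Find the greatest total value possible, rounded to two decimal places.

149.36

Take in order of value per unit:
- C (139/29 per unit): all 29 → value 139, running total 139.00
- D (76/22 per unit): 3 of 22 → value 3×76/22 = 10.3636, running total 149.36
Total 149.36.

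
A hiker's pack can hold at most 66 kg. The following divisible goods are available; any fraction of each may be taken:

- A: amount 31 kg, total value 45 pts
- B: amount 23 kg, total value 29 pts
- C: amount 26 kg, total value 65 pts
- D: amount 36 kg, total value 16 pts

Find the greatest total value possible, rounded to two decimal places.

Take in order of value per unit:
- C (65/26 per unit): all 26 → value 65, running total 65.00
- A (45/31 per unit): all 31 → value 45, running total 110.00
- B (29/23 per unit): 9 of 23 → value 9×29/23 = 11.3478, running total 121.35
Total 121.35.

121.35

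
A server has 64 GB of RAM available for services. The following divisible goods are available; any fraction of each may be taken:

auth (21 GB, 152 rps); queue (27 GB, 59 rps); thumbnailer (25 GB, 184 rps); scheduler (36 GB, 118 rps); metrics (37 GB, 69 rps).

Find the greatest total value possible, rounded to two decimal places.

Take in order of value per unit:
- thumbnailer (184/25 per unit): all 25 → value 184, running total 184.00
- auth (152/21 per unit): all 21 → value 152, running total 336.00
- scheduler (118/36 per unit): 18 of 36 → value 18×118/36 = 59.0000, running total 395.00
Total 395.00.

395.00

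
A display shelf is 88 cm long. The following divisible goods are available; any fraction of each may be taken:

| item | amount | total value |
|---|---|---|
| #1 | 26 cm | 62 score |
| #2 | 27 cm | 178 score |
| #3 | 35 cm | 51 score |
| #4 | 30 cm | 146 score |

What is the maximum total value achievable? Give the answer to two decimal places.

393.29

Take in order of value per unit:
- #2 (178/27 per unit): all 27 → value 178, running total 178.00
- #4 (146/30 per unit): all 30 → value 146, running total 324.00
- #1 (62/26 per unit): all 26 → value 62, running total 386.00
- #3 (51/35 per unit): 5 of 35 → value 5×51/35 = 7.2857, running total 393.29
Total 393.29.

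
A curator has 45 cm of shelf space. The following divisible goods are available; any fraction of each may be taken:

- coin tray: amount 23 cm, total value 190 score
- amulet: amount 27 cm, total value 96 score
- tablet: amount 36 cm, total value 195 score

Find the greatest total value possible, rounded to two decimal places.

Take in order of value per unit:
- coin tray (190/23 per unit): all 23 → value 190, running total 190.00
- tablet (195/36 per unit): 22 of 36 → value 22×195/36 = 119.1667, running total 309.17
Total 309.17.

309.17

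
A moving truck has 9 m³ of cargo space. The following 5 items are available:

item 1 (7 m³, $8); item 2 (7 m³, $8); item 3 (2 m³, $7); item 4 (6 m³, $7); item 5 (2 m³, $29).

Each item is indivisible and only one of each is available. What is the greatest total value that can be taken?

Check high-value combinations within 9 m³:
- item 1+item 5: volume 7+2=9, value 8+29=37
- item 2+item 5: volume 7+2=9, value 8+29=37
- item 3+item 5: volume 2+2=4, value 7+29=36
- item 4+item 5: volume 6+2=8, value 7+29=36
Best: $37.

$37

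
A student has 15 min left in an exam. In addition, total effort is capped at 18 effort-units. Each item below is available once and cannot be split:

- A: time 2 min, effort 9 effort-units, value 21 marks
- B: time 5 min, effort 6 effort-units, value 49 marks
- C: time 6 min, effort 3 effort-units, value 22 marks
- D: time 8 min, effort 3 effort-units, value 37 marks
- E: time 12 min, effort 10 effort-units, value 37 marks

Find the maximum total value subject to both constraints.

107 marks

Feasible sets respecting both limits:
- A+B+D: time 15, effort 18, value 107
- A+B+C: time 13, effort 18, value 92
- B+D: time 13, effort 9, value 86
Best: 107 marks.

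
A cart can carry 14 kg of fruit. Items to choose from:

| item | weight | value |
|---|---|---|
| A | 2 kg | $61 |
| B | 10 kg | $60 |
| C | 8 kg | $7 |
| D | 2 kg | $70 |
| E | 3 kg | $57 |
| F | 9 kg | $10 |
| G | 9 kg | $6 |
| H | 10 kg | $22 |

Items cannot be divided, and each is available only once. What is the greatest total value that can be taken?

$191

Check high-value combinations within 14 kg:
- A+B+D: weight 2+10+2=14, value 61+60+70=191
- A+D+E: weight 2+2+3=7, value 61+70+57=188
- A+D+H: weight 2+2+10=14, value 61+70+22=153
Best: $191.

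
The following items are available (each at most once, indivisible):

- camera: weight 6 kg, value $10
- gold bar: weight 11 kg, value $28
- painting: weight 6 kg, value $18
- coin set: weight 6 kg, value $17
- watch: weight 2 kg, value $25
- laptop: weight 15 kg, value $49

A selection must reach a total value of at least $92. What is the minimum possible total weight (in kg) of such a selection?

Subsets with value ≥ 92, sorted by total weight:
- painting+watch+laptop: weight 23, value 92
- gold bar+watch+laptop: weight 28, value 102
- painting+coin set+watch+laptop: weight 29, value 109
Minimum weight: 23 kg.

23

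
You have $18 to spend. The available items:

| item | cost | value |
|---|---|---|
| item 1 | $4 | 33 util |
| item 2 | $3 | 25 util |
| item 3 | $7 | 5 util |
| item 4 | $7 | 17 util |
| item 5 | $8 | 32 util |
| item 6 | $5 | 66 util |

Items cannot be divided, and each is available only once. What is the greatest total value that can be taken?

131 util

Check high-value combinations within $18:
- item 1+item 5+item 6: cost 4+8+5=17, value 33+32+66=131
- item 1+item 2+item 6: cost 4+3+5=12, value 33+25+66=124
- item 2+item 5+item 6: cost 3+8+5=16, value 25+32+66=123
- item 1+item 4+item 6: cost 4+7+5=16, value 33+17+66=116
- item 2+item 4+item 6: cost 3+7+5=15, value 25+17+66=108
Best: 131 util.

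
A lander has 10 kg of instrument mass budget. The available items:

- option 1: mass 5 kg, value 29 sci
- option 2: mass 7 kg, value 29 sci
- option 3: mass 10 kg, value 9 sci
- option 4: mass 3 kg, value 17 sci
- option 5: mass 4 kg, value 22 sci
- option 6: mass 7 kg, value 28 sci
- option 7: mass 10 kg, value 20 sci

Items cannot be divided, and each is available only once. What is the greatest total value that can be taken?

51 sci

Check high-value combinations within 10 kg:
- option 1+option 5: mass 5+4=9, value 29+22=51
- option 1+option 4: mass 5+3=8, value 29+17=46
- option 2+option 4: mass 7+3=10, value 29+17=46
Best: 51 sci.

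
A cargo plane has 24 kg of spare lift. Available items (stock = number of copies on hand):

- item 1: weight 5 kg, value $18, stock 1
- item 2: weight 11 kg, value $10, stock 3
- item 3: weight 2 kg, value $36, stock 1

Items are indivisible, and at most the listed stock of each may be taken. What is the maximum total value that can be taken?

$64

Top feasible selections:
- 1×item 1 + 1×item 2 + 1×item 3: weight 18, value 64
- 2×item 2 + 1×item 3: weight 24, value 56
- 1×item 1 + 1×item 3: weight 7, value 54
- 1×item 2 + 1×item 3: weight 13, value 46
Best: $64.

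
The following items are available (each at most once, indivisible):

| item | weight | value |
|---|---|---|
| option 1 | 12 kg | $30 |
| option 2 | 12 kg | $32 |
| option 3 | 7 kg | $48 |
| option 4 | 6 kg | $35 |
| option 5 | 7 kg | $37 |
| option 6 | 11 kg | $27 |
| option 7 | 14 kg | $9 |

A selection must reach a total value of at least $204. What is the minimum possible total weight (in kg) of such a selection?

55

Subsets with value ≥ 204, sorted by total weight:
- option 1+option 2+option 3+option 4+option 5+option 6: weight 55, value 209
- option 1+option 2+option 3+option 4+option 5+option 6+option 7: weight 69, value 218
Minimum weight: 55 kg.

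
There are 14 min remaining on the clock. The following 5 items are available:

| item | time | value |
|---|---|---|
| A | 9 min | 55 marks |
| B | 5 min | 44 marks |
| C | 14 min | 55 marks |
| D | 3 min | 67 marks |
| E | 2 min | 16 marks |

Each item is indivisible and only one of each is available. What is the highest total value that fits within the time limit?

138 marks

Check high-value combinations within 14 min:
- A+D+E: time 9+3+2=14, value 55+67+16=138
- B+D+E: time 5+3+2=10, value 44+67+16=127
- A+D: time 9+3=12, value 55+67=122
- B+D: time 5+3=8, value 44+67=111
Best: 138 marks.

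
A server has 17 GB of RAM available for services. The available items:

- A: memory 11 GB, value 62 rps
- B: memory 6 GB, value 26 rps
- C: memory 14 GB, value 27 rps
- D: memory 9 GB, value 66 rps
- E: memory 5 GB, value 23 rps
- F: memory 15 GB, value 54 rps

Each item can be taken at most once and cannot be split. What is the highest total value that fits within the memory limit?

92 rps

Check high-value combinations within 17 GB:
- B+D: memory 6+9=15, value 26+66=92
- D+E: memory 9+5=14, value 66+23=89
- A+B: memory 11+6=17, value 62+26=88
Best: 92 rps.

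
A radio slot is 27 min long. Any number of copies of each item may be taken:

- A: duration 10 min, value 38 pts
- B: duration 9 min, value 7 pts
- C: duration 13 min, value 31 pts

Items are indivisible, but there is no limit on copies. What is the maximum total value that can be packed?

76 pts

Best value-per-unit is A at 38/10, and filling with it alone uses duration 2×10=20. No mix of the others beats 2×38 = 76.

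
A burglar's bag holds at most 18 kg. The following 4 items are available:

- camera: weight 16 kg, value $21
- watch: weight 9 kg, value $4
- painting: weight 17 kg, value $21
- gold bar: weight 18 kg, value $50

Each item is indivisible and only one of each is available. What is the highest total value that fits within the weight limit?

$50

This is a 0/1 knapsack; check combinations near the capacity.
- gold bar: weight 18, value 50
- camera: weight 16, value 21
- painting: weight 17, value 21
- watch: weight 9, value 4
Best: $50.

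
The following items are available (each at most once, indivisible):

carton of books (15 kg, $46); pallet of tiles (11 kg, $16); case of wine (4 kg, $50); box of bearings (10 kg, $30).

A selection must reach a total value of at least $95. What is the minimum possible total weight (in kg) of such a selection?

19

Subsets with value ≥ 95, sorted by total weight:
- carton of books+case of wine: weight 19, value 96
- pallet of tiles+case of wine+box of bearings: weight 25, value 96
- carton of books+case of wine+box of bearings: weight 29, value 126
Minimum weight: 19 kg.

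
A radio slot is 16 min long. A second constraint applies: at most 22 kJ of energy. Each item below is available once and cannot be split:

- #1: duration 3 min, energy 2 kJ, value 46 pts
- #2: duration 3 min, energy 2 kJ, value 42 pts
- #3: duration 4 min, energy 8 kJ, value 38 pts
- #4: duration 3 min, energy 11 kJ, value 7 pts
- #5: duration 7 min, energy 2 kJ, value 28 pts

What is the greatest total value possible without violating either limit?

Feasible sets respecting both limits:
- #1+#2+#3: duration 10, energy 12, value 126
- #1+#2+#4+#5: duration 16, energy 17, value 123
- #1+#2+#5: duration 13, energy 6, value 116
Best: 126 pts.

126 pts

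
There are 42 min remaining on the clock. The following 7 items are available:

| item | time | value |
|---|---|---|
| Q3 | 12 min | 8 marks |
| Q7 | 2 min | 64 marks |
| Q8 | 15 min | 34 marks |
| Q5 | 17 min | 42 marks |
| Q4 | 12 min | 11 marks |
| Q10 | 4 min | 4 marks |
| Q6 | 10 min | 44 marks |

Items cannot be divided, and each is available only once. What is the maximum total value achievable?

Check high-value combinations within 42 min:
- Q7+Q5+Q4+Q6: time 2+17+12+10=41, value 64+42+11+44=161
- Q3+Q7+Q5+Q6: time 12+2+17+10=41, value 8+64+42+44=158
- Q7+Q5+Q10+Q6: time 2+17+4+10=33, value 64+42+4+44=154
Best: 161 marks.

161 marks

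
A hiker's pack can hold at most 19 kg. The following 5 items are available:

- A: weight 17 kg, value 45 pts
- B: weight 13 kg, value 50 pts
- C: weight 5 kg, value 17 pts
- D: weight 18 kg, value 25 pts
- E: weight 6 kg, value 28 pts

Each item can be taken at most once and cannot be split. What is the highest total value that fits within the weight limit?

78 pts

Check high-value combinations within 19 kg:
- B+E: weight 13+6=19, value 50+28=78
- B+C: weight 13+5=18, value 50+17=67
- B: weight 13, value 50
- C+E: weight 5+6=11, value 17+28=45
Best: 78 pts.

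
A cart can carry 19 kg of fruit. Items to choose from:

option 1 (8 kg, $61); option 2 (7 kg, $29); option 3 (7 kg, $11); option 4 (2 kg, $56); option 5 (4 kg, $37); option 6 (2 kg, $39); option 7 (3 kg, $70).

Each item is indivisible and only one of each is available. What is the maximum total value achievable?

$263

Check high-value combinations within 19 kg:
- option 1+option 4+option 5+option 6+option 7: weight 8+2+4+2+3=19, value 61+56+37+39+70=263
- option 2+option 4+option 5+option 6+option 7: weight 7+2+4+2+3=18, value 29+56+37+39+70=231
- option 1+option 4+option 6+option 7: weight 8+2+2+3=15, value 61+56+39+70=226
- option 1+option 4+option 5+option 7: weight 8+2+4+3=17, value 61+56+37+70=224
- option 3+option 4+option 5+option 6+option 7: weight 7+2+4+2+3=18, value 11+56+37+39+70=213
Best: $263.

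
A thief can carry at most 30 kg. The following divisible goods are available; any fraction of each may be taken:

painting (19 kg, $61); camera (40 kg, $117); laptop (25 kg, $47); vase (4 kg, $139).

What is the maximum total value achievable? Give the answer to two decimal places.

220.48

Take in order of value per unit:
- vase (139/4 per unit): all 4 → value 139, running total 139.00
- painting (61/19 per unit): all 19 → value 61, running total 200.00
- camera (117/40 per unit): 7 of 40 → value 7×117/40 = 20.4750, running total 220.48
Total 220.48.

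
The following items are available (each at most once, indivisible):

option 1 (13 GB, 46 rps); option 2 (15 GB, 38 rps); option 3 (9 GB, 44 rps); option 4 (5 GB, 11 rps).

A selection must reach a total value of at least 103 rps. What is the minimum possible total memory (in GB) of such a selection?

37

Subsets with value ≥ 103, sorted by total memory:
- option 1+option 2+option 3: memory 37, value 128
- option 1+option 2+option 3+option 4: memory 42, value 139
Minimum memory: 37 GB.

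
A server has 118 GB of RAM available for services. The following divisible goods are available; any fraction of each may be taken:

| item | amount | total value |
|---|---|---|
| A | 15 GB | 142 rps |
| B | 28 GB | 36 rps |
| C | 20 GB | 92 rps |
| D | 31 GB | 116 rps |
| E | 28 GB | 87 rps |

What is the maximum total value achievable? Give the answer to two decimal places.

Take in order of value per unit:
- A (142/15 per unit): all 15 → value 142, running total 142.00
- C (92/20 per unit): all 20 → value 92, running total 234.00
- D (116/31 per unit): all 31 → value 116, running total 350.00
- E (87/28 per unit): all 28 → value 87, running total 437.00
- B (36/28 per unit): 24 of 28 → value 24×36/28 = 30.8571, running total 467.86
Total 467.86.

467.86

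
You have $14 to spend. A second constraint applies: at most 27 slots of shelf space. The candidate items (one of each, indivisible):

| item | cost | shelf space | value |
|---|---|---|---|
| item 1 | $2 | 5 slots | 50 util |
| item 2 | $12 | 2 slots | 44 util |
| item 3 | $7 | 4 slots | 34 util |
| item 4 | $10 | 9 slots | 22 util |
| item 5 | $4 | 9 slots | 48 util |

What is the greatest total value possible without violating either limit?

132 util

Feasible sets respecting both limits:
- item 1+item 3+item 5: cost 13, shelf space 18, value 132
- item 1+item 5: cost 6, shelf space 14, value 98
- item 1+item 2: cost 14, shelf space 7, value 94
Best: 132 util.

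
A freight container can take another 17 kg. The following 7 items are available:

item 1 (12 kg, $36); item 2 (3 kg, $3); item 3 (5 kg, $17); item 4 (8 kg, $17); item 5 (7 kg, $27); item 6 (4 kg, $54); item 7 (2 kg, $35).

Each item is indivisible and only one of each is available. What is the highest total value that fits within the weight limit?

This is a 0/1 knapsack; check combinations near the capacity.
- item 2+item 5+item 6+item 7: weight 3+7+4+2=16, value 3+27+54+35=119
- item 5+item 6+item 7: weight 7+4+2=13, value 27+54+35=116
- item 2+item 3+item 6+item 7: weight 3+5+4+2=14, value 3+17+54+35=109
- item 2+item 4+item 6+item 7: weight 3+8+4+2=17, value 3+17+54+35=109
- item 3+item 6+item 7: weight 5+4+2=11, value 17+54+35=106
Best: $119.

$119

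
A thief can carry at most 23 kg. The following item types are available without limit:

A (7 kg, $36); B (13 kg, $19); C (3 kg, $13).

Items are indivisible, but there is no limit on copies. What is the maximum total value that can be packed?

$111

Best value-per-unit is A at 36/7; filling with it alone gives 3×36 = 108.
Optimal mix: 2×A + 3×C → weight 23, value 111.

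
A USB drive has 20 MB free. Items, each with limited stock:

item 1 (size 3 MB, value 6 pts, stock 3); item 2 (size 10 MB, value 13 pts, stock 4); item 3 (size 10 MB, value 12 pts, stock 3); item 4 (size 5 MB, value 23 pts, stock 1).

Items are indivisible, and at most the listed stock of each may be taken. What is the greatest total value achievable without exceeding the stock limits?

42 pts

Top feasible selections:
- 1×item 1 + 1×item 2 + 1×item 4: size 18, value 42
- 3×item 1 + 1×item 4: size 14, value 41
- 1×item 1 + 1×item 3 + 1×item 4: size 18, value 41
- 1×item 2 + 1×item 4: size 15, value 36
Best: 42 pts.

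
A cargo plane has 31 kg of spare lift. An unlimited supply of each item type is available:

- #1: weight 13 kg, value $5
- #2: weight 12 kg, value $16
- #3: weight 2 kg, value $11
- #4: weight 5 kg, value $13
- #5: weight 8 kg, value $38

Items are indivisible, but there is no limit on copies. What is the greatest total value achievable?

Best value-per-unit is #3 at 11/2, and filling with it alone uses weight 15×2=30. No mix of the others beats 15×11 = 165.

$165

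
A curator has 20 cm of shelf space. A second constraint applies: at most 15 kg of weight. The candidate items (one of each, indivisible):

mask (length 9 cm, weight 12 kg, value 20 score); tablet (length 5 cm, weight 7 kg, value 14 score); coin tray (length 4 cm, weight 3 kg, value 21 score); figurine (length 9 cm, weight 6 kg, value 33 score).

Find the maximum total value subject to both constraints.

Feasible sets respecting both limits:
- coin tray+figurine: length 13, weight 9, value 54
- tablet+figurine: length 14, weight 13, value 47
- mask+coin tray: length 13, weight 15, value 41
- tablet+coin tray: length 9, weight 10, value 35
Best: 54 score.

54 score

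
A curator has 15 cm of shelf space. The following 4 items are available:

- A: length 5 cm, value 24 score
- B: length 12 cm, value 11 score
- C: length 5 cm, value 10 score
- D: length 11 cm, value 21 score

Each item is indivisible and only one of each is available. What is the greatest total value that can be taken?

Check high-value combinations within 15 cm:
- A+C: length 5+5=10, value 24+10=34
- A: length 5, value 24
- D: length 11, value 21
- B: length 12, value 11
Best: 34 score.

34 score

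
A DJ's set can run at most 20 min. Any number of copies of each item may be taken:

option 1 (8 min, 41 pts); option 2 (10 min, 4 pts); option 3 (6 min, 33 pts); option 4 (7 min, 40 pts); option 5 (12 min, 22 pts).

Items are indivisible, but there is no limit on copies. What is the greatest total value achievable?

Best value-per-unit is option 4 at 40/7; filling with it alone gives 2×40 = 80.
Optimal mix: 1×option 3 + 2×option 4 → duration 20, value 113.

113 pts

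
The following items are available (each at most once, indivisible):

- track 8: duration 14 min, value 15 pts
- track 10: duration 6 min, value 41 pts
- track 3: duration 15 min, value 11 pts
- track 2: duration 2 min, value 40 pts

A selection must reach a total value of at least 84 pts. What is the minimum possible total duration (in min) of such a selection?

22

Subsets with value ≥ 84, sorted by total duration:
- track 8+track 10+track 2: duration 22, value 96
- track 10+track 3+track 2: duration 23, value 92
- track 8+track 10+track 3+track 2: duration 37, value 107
Minimum duration: 22 min.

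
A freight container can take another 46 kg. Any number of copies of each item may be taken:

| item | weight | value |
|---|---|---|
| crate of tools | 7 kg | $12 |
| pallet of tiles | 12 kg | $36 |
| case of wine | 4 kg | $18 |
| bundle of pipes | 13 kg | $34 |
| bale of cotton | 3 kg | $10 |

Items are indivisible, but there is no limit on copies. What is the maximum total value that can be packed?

Best value-per-unit is case of wine at 18/4; filling with it alone gives 11×18 = 198.
Optimal mix: 10×case of wine + 2×bale of cotton → weight 46, value 200.

$200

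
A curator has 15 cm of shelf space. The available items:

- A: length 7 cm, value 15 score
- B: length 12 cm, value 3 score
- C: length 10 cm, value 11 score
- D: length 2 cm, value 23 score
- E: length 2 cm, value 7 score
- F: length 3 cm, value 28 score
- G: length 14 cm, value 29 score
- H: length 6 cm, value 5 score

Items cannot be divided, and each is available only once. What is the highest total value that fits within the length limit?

73 score

Check high-value combinations within 15 cm:
- A+D+E+F: length 7+2+2+3=14, value 15+23+7+28=73
- A+D+F: length 7+2+3=12, value 15+23+28=66
- D+E+F+H: length 2+2+3+6=13, value 23+7+28+5=63
- C+D+F: length 10+2+3=15, value 11+23+28=62
Best: 73 score.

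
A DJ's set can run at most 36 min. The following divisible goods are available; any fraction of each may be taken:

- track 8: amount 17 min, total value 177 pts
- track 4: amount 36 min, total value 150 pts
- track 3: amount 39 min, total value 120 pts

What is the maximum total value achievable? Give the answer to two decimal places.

256.17

Take in order of value per unit:
- track 8 (177/17 per unit): all 17 → value 177, running total 177.00
- track 4 (150/36 per unit): 19 of 36 → value 19×150/36 = 79.1667, running total 256.17
Total 256.17.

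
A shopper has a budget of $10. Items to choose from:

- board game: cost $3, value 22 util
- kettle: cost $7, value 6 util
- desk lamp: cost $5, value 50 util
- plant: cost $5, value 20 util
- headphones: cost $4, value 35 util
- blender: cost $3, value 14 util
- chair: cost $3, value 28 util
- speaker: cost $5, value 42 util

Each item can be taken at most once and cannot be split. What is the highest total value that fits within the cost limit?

Check high-value combinations within $10:
- desk lamp+speaker: cost 5+5=10, value 50+42=92
- desk lamp+headphones: cost 5+4=9, value 50+35=85
- board game+headphones+chair: cost 3+4+3=10, value 22+35+28=85
- desk lamp+chair: cost 5+3=8, value 50+28=78
Best: 92 util.

92 util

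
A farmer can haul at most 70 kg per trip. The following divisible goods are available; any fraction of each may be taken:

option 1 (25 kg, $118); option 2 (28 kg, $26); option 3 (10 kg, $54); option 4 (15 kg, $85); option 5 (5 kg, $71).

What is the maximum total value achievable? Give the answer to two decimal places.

341.93

Take in order of value per unit:
- option 5 (71/5 per unit): all 5 → value 71, running total 71.00
- option 4 (85/15 per unit): all 15 → value 85, running total 156.00
- option 3 (54/10 per unit): all 10 → value 54, running total 210.00
- option 1 (118/25 per unit): all 25 → value 118, running total 328.00
- option 2 (26/28 per unit): 15 of 28 → value 15×26/28 = 13.9286, running total 341.93
Total 341.93.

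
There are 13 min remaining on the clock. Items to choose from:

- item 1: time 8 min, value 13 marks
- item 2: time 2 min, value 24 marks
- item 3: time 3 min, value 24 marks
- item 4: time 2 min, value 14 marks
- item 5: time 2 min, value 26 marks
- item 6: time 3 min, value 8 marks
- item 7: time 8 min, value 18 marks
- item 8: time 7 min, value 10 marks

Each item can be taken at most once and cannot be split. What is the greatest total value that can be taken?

Check high-value combinations within 13 min:
- item 2+item 3+item 4+item 5+item 6: time 2+3+2+2+3=12, value 24+24+14+26+8=96
- item 2+item 3+item 4+item 5: time 2+3+2+2=9, value 24+24+14+26=88
- item 2+item 3+item 5+item 6: time 2+3+2+3=10, value 24+24+26+8=82
Best: 96 marks.

96 marks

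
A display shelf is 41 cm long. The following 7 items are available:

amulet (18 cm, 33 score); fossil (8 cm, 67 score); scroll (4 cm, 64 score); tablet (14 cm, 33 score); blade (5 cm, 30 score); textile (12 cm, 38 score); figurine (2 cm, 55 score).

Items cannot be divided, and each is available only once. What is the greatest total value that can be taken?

Check high-value combinations within 41 cm:
- fossil+scroll+tablet+textile+figurine: length 8+4+14+12+2=40, value 67+64+33+38+55=257
- fossil+scroll+blade+textile+figurine: length 8+4+5+12+2=31, value 67+64+30+38+55=254
- fossil+scroll+tablet+blade+figurine: length 8+4+14+5+2=33, value 67+64+33+30+55=249
Best: 257 score.

257 score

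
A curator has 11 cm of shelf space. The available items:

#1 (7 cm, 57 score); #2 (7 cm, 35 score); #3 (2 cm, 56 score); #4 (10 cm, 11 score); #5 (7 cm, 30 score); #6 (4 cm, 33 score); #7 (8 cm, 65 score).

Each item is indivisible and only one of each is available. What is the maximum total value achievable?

This is a 0/1 knapsack; check combinations near the capacity.
- #3+#7: length 2+8=10, value 56+65=121
- #1+#3: length 7+2=9, value 57+56=113
- #2+#3: length 7+2=9, value 35+56=91
- #1+#6: length 7+4=11, value 57+33=90
- #3+#6: length 2+4=6, value 56+33=89
Best: 121 score.

121 score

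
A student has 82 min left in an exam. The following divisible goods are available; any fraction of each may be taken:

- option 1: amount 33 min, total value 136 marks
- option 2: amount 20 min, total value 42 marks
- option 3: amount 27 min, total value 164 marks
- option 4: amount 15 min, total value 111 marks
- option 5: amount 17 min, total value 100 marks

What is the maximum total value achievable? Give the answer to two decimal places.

469.79

Take in order of value per unit:
- option 4 (111/15 per unit): all 15 → value 111, running total 111.00
- option 3 (164/27 per unit): all 27 → value 164, running total 275.00
- option 5 (100/17 per unit): all 17 → value 100, running total 375.00
- option 1 (136/33 per unit): 23 of 33 → value 23×136/33 = 94.7879, running total 469.79
Total 469.79.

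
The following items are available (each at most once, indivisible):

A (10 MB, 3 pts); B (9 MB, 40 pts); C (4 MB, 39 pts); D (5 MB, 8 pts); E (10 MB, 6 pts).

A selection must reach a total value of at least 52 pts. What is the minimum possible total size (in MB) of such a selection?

13

Subsets with value ≥ 52, sorted by total size:
- B+C: size 13, value 79
- B+C+D: size 18, value 87
Minimum size: 13 MB.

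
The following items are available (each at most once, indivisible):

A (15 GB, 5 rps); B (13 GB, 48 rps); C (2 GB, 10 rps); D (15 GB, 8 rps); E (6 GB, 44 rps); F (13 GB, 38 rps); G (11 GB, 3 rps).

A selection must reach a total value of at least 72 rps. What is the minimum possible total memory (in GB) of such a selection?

19

Subsets with value ≥ 72, sorted by total memory:
- B+E: memory 19, value 92
- E+F: memory 19, value 82
- B+C+E: memory 21, value 102
- C+E+F: memory 21, value 92
Minimum memory: 19 GB.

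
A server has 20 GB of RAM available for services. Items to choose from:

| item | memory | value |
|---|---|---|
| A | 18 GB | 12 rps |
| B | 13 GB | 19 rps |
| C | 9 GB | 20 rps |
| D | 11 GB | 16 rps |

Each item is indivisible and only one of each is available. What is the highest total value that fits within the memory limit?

Check high-value combinations within 20 GB:
- C+D: memory 9+11=20, value 20+16=36
- C: memory 9, value 20
- B: memory 13, value 19
Best: 36 rps.

36 rps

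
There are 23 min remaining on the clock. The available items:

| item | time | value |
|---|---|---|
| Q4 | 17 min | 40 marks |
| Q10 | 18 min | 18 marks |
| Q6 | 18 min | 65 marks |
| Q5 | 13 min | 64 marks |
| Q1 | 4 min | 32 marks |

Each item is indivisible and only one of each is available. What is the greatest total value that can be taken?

97 marks

This is a 0/1 knapsack; check combinations near the capacity.
- Q6+Q1: time 18+4=22, value 65+32=97
- Q5+Q1: time 13+4=17, value 64+32=96
- Q4+Q1: time 17+4=21, value 40+32=72
- Q6: time 18, value 65
- Q5: time 13, value 64
Best: 97 marks.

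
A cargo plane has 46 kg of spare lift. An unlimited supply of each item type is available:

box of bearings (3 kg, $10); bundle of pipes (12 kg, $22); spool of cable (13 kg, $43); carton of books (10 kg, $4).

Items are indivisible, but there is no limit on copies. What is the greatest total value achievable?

$153

Best value-per-unit is box of bearings at 10/3; filling with it alone gives 15×10 = 150.
Optimal mix: 11×box of bearings + 1×spool of cable → weight 46, value 153.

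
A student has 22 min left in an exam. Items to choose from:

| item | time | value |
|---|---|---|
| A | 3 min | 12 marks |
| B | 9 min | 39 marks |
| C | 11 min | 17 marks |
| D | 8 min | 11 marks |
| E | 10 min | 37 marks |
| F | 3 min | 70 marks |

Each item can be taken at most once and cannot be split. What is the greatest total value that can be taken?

146 marks

Check high-value combinations within 22 min:
- B+E+F: time 9+10+3=22, value 39+37+70=146
- A+B+F: time 3+9+3=15, value 12+39+70=121
- B+D+F: time 9+8+3=20, value 39+11+70=120
- A+E+F: time 3+10+3=16, value 12+37+70=119
- D+E+F: time 8+10+3=21, value 11+37+70=118
Best: 146 marks.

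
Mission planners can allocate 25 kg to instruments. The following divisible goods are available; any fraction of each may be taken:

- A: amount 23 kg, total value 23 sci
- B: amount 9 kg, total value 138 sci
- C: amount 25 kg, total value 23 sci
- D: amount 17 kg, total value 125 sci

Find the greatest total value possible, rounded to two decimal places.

255.65

Take in order of value per unit:
- B (138/9 per unit): all 9 → value 138, running total 138.00
- D (125/17 per unit): 16 of 17 → value 16×125/17 = 117.6471, running total 255.65
Total 255.65.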